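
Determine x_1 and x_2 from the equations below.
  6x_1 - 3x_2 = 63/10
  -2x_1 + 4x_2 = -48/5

x_1 = -1/5, x_2 = -5/2

Row-reduce the augmented matrix:
R1 ← R1 / (6).
R2 ← R2 + 2·R1.
R2 ← R2 / (3).
R1 ← R1 + 1/2·R2.
Reading off the reduced rows gives x_1 = -1/5, x_2 = -5/2.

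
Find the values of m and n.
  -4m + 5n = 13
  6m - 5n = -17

Row-reduce the augmented matrix:
R1 ← R1 / (-4).
R2 ← R2 − 6·R1.
R2 ← R2 / (5/2).
R1 ← R1 + 5/4·R2.
Reading off the reduced rows gives m = -2, n = 1.

m = -2, n = 1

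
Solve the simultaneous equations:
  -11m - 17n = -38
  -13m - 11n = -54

m = 5, n = -1

Row-reduce the augmented matrix:
R1 ← R1 / (-11).
R2 ← R2 + 13·R1.
R2 ← R2 / (100/11).
R1 ← R1 − 17/11·R2.
Reading off the reduced rows gives m = 5, n = -1.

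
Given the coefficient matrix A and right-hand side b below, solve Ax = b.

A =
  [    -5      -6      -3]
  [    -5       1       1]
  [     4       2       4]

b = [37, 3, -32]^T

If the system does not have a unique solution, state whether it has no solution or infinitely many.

x_1 = -2, x_2 = -2, x_3 = -5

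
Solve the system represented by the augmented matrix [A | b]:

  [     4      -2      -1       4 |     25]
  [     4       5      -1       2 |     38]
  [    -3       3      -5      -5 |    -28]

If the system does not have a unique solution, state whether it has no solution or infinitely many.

Row-reduce:
R1 ← R1 / (4).
R2 ← R2 − 4·R1.
R3 ← R3 + 3·R1.
R2 ← R2 / (7).
R1 ← R1 + 1/2·R2.
R3 ← R3 − 3/2·R2.
R3 ← R3 / (-23/4).
R1 ← R1 + 1/4·R3.
Rank is 3 with 4 unknowns, leaving x_4 free.

infinitely many solutions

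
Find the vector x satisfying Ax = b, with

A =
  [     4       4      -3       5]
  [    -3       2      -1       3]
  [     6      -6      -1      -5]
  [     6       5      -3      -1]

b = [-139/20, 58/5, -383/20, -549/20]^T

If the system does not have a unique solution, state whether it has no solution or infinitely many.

Row-reduce the augmented matrix:
R1 ← R1 / (4).
R2 ← R2 + 3·R1.
R3 ← R3 − 6·R1.
R4 ← R4 − 6·R1.
R2 ← R2 / (5).
R1 ← R1 − 1·R2.
R3 ← R3 + 12·R2.
R4 ← R4 + 1·R2.
R3 ← R3 / (-43/10).
R1 ← R1 + 1/10·R3.
R2 ← R2 + 13/20·R3.
R4 ← R4 − 17/20·R3.
R4 ← R4 / (-276/43).
R1 ← R1 + 8/43·R4.
R2 ← R2 − 34/43·R4.
R3 ← R3 + 37/43·R4.
Reading off the reduced rows gives x_1 = -11/4, x_2 = -3/2, x_3 = 2/5, x_4 = 9/4.

x_1 = -11/4, x_2 = -3/2, x_3 = 2/5, x_4 = 9/4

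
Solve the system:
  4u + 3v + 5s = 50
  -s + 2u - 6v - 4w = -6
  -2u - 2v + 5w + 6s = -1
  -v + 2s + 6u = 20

Row-reduce the augmented matrix:
R1 ← R1 / (4).
R2 ← R2 − 2·R1.
R3 ← R3 + 2·R1.
R4 ← R4 − 6·R1.
R2 ← R2 / (-15/2).
R1 ← R1 − 3/4·R2.
R3 ← R3 + 1/2·R2.
R4 ← R4 + 11/2·R2.
R3 ← R3 / (79/15).
R1 ← R1 + 2/5·R3.
R2 ← R2 − 8/15·R3.
R4 ← R4 − 44/15·R3.
R4 ← R4 / (-616/79).
R1 ← R1 − 247/158·R4.
R2 ← R2 + 33/79·R4.
R3 ← R3 − 131/79·R4.
Reading off the reduced rows gives u = 2, v = 4, w = -5, s = 6.

u = 2, v = 4, w = -5, s = 6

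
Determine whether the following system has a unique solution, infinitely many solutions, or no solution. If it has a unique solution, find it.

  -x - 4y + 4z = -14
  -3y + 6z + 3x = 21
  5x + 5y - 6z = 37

x = 6, y = 5, z = 3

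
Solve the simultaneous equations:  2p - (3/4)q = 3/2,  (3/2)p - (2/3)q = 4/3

p = 0, q = -2

Row-reduce the augmented matrix:
R1 ← R1 / (2).
R2 ← R2 − 3/2·R1.
R2 ← R2 / (-5/48).
R1 ← R1 + 3/8·R2.
Reading off the reduced rows gives p = 0, q = -2.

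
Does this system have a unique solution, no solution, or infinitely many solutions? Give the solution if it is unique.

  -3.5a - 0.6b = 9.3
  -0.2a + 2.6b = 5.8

Row-reduce the augmented matrix:
R1 ← R1 / (-7/2).
R2 ← R2 + 1/5·R1.
R2 ← R2 / (461/175).
R1 ← R1 − 6/35·R2.
Reading off the reduced rows gives a = -3, b = 2.

a = -3, b = 2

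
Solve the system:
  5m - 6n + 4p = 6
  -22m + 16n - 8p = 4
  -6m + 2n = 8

infinitely many solutions

Row-reduce:
R1 ← R1 / (5).
R2 ← R2 + 22·R1.
R3 ← R3 + 6·R1.
R2 ← R2 / (-52/5).
R1 ← R1 + 6/5·R2.
R3 ← R3 + 26/5·R2.
Rank is 2 with 3 unknowns, leaving p free.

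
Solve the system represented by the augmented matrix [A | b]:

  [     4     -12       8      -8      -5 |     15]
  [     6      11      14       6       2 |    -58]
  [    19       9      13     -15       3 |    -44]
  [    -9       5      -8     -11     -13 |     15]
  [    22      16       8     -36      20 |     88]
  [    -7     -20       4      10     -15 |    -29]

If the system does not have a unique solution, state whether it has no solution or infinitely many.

x_1 = -6, x_2 = -2, x_3 = 1, x_4 = -4, x_5 = 5

Row-reduce the augmented matrix:
R1 ← R1 / (4).
R2 ← R2 − 6·R1.
R3 ← R3 − 19·R1.
R4 ← R4 + 9·R1.
R5 ← R5 − 22·R1.
R6 ← R6 + 7·R1.
R2 ← R2 / (29).
R1 ← R1 + 3·R2.
R3 ← R3 − 66·R2.
R4 ← R4 + 22·R2.
R5 ← R5 − 82·R2.
R6 ← R6 + 41·R2.
R3 ← R3 / (-857/29).
R1 ← R1 − 64/29·R3.
R2 ← R2 − 2/29·R3.
R4 ← R4 − 334/29·R3.
R5 ← R5 + 1208/29·R3.
R6 ← R6 − 604/29·R3.
R4 ← R4 / (-19151/857).
R1 ← R1 + 1268/857·R4.
R2 ← R2 − 496/857·R4.
R3 ← R3 − 521/857·R4.
R5 ← R5 + 15060/857·R4.
R6 ← R6 − 7530/857·R4.
R5 ← R5 / (966673/38302).
R1 ← R1 − 85175/76604·R5.
R2 ← R2 + 959/19151·R5.
R3 ← R3 + 11162/19151·R5.
R4 ← R4 − 51571/76604·R5.
R6 ← R6 + 966673/76604·R5.
R6 reduces to 0 = 0, so the extra equation is consistent.
Reading off the reduced rows gives x_1 = -6, x_2 = -2, x_3 = 1, x_4 = -4, x_5 = 5.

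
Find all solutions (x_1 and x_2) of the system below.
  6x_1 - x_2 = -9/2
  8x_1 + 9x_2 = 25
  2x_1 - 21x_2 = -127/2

x_1 = -1/4, x_2 = 3

Row-reduce the augmented matrix:
R1 ← R1 / (6).
R2 ← R2 − 8·R1.
R3 ← R3 − 2·R1.
R2 ← R2 / (31/3).
R1 ← R1 + 1/6·R2.
R3 ← R3 + 62/3·R2.
R3 reduces to 0 = 0, so the extra equation is consistent.
Reading off the reduced rows gives x_1 = -1/4, x_2 = 3.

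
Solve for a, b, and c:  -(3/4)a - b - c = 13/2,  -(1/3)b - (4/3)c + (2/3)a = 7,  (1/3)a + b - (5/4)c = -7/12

a = 2, b = -5, c = -3

Row-reduce the augmented matrix:
R1 ← R1 / (-3/4).
R2 ← R2 − 2/3·R1.
R3 ← R3 − 1/3·R1.
R2 ← R2 / (-11/9).
R1 ← R1 − 4/3·R2.
R3 ← R3 − 5/9·R2.
R3 ← R3 / (-119/44).
R1 ← R1 + 12/11·R3.
R2 ← R2 − 20/11·R3.
Reading off the reduced rows gives a = 2, b = -5, c = -3.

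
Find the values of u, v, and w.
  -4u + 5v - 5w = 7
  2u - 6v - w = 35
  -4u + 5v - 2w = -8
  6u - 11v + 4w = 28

Row-reduce the augmented matrix:
R1 ← R1 / (-4).
R2 ← R2 − 2·R1.
R3 ← R3 + 4·R1.
R4 ← R4 − 6·R1.
R2 ← R2 / (-7/2).
R1 ← R1 + 5/4·R2.
R4 ← R4 + 7/2·R2.
R3 ← R3 / (3).
R1 ← R1 − 5/2·R3.
R2 ← R2 − 1·R3.
R4 reduces to 0 = 0, so the extra equation is consistent.
Reading off the reduced rows gives u = -3, v = -6, w = -5.

u = -3, v = -6, w = -5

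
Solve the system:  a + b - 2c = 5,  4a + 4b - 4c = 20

Row-reduce:
R2 ← R2 − 4·R1.
R2 ← R2 / (4).
R1 ← R1 + 2·R2.
Rank is 2 with 3 unknowns, leaving b free.

infinitely many solutions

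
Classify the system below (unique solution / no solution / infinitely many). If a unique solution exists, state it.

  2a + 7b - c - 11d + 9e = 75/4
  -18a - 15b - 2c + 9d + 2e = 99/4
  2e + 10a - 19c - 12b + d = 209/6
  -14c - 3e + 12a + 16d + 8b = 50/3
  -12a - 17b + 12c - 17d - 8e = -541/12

a = -1/3, b = -1/4, c = -3/2, d = 2/3, e = 3

Row-reduce the augmented matrix:
R1 ← R1 / (2).
R2 ← R2 + 18·R1.
R3 ← R3 − 10·R1.
R4 ← R4 − 12·R1.
R5 ← R5 + 12·R1.
R2 ← R2 / (48).
R1 ← R1 − 7/2·R2.
R3 ← R3 + 47·R2.
R4 ← R4 + 34·R2.
R5 ← R5 − 25·R2.
R3 ← R3 / (-1189/48).
R1 ← R1 − 29/96·R3.
R2 ← R2 + 11/48·R3.
R4 ← R4 + 379/24·R3.
R5 ← R5 − 563/48·R3.
R4 ← R4 / (46050/1189).
R1 ← R1 − 55/82·R4.
R2 ← R2 + 1876/1189·R4.
R3 ← R3 − 1542/1189·R4.
R5 ← R5 + 61039/1189·R4.
R5 ← R5 / (-417779/46050).
R1 ← R1 + 12781/18420·R5.
R2 ← R2 − 10457/23025·R5.
R3 ← R3 + 6048/7675·R5.
R4 ← R4 + 26879/46050·R5.
Reading off the reduced rows gives a = -1/3, b = -1/4, c = -3/2, d = 2/3, e = 3.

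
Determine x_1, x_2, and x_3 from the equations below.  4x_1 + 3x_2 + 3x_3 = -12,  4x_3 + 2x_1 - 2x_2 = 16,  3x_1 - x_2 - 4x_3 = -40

x_1 = -6, x_2 = -2, x_3 = 6

Row-reduce the augmented matrix:
R1 ← R1 / (4).
R2 ← R2 − 2·R1.
R3 ← R3 − 3·R1.
R2 ← R2 / (-7/2).
R1 ← R1 − 3/4·R2.
R3 ← R3 + 13/4·R2.
R3 ← R3 / (-60/7).
R1 ← R1 − 9/7·R3.
R2 ← R2 + 5/7·R3.
Reading off the reduced rows gives x_1 = -6, x_2 = -2, x_3 = 6.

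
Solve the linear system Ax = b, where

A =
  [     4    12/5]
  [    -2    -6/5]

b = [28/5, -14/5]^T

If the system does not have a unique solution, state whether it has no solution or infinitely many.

Row-reduce:
R1 ← R1 / (4).
R2 ← R2 + 2·R1.
Rank is 1 with 2 unknowns, leaving x_2 free.

infinitely many solutions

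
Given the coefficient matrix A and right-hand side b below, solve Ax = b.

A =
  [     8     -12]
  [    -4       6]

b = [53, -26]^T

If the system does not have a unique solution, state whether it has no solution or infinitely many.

Row-reduce:
R1 ← R1 / (8).
R2 ← R2 + 4·R1.
Row 2 reduces to 0 = 1/2, a contradiction. The system is inconsistent.

no solution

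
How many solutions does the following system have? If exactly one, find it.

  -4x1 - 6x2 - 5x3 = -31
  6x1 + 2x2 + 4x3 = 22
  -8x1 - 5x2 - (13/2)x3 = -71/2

no solution

Row-reduce:
R1 ← R1 / (-4).
R2 ← R2 − 6·R1.
R3 ← R3 + 8·R1.
R2 ← R2 / (-7).
R1 ← R1 − 3/2·R2.
R3 ← R3 − 7·R2.
Row 3 reduces to 0 = 2, a contradiction. The system is inconsistent.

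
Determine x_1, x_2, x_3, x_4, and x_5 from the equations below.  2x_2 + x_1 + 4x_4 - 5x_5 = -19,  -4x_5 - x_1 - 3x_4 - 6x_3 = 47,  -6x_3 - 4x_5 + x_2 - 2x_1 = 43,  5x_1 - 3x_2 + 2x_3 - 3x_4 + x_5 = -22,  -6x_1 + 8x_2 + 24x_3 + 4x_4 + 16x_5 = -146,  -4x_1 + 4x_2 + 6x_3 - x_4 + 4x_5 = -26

x_1 = -5, x_2 = -3, x_3 = -6, x_4 = -2, x_5 = 0

Row-reduce the augmented matrix:
R2 ← R2 + 1·R1.
R3 ← R3 + 2·R1.
R4 ← R4 − 5·R1.
R5 ← R5 + 6·R1.
R6 ← R6 + 4·R1.
R2 ← R2 / (2).
R1 ← R1 − 2·R2.
R3 ← R3 − 5·R2.
R4 ← R4 + 13·R2.
R5 ← R5 − 20·R2.
R6 ← R6 − 12·R2.
R3 ← R3 / (9).
R1 ← R1 − 6·R3.
R2 ← R2 + 3·R3.
R4 ← R4 + 37·R3.
R5 ← R5 − 84·R3.
R6 ← R6 − 42·R3.
R4 ← R4 / (55/9).
R1 ← R1 + 2/3·R4.
R2 ← R2 − 7/3·R4.
R3 ← R3 − 11/18·R4.
R5 ← R5 + 100/3·R4.
R6 ← R6 + 50/3·R4.
R5 ← R5 / (10).
R1 ← R1 + 7/5·R5.
R2 ← R2 + 13/5·R5.
R3 ← R3 − 7/10·R5.
R4 ← R4 − 2/5·R5.
R6 ← R6 − 5·R5.
R6 reduces to 0 = 0, so the extra equation is consistent.
Reading off the reduced rows gives x_1 = -5, x_2 = -3, x_3 = -6, x_4 = -2, x_5 = 0.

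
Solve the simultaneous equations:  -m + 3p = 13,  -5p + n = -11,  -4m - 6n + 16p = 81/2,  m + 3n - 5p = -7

no solution

Row-reduce:
R1 ← R1 / (-1).
R3 ← R3 + 4·R1.
R4 ← R4 − 1·R1.
R3 ← R3 + 6·R2.
R4 ← R4 − 3·R2.
R3 ← R3 / (-26).
R1 ← R1 + 3·R3.
R2 ← R2 + 5·R3.
R4 ← R4 − 13·R3.
Row 4 reduces to 0 = 1/4, a contradiction. The system is inconsistent.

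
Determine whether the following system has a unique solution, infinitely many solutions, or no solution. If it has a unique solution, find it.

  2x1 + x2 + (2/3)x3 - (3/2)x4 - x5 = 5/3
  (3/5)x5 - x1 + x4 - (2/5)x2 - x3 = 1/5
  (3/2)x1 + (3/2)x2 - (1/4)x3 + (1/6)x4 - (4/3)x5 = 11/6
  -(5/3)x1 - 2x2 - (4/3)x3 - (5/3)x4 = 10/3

infinitely many solutions

Row-reduce:
R1 ← R1 / (2).
R2 ← R2 + 1·R1.
R3 ← R3 − 3/2·R1.
R4 ← R4 + 5/3·R1.
R2 ← R2 / (1/10).
R1 ← R1 − 1/2·R2.
R3 ← R3 − 3/4·R2.
R4 ← R4 + 7/6·R2.
R3 ← R3 / (17/4).
R1 ← R1 − 11/3·R3.
R2 ← R2 + 20/3·R3.
R4 ← R4 + 77/9·R3.
R4 ← R4 / (-539/459).
R1 ← R1 + 229/153·R4.
R2 ← R2 − 485/306·R4.
R3 ← R3 + 7/51·R4.
Rank is 4 with 5 unknowns, leaving x5 free.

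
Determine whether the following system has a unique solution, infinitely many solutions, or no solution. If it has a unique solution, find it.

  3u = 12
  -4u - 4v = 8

Row-reduce the augmented matrix:
R1 ← R1 / (3).
R2 ← R2 + 4·R1.
R2 ← R2 / (-4).
Reading off the reduced rows gives u = 4, v = -6.

u = 4, v = -6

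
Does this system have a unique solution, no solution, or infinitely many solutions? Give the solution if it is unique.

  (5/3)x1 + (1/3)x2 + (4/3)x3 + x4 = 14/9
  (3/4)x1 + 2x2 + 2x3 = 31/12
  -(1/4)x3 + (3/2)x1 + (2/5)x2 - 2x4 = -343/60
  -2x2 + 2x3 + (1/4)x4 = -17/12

x1 = -1, x2 = 4/3, x3 = 1/3, x4 = 7/3

Row-reduce the augmented matrix:
R1 ← R1 / (5/3).
R2 ← R2 − 3/4·R1.
R3 ← R3 − 3/2·R1.
R2 ← R2 / (37/20).
R1 ← R1 − 1/5·R2.
R3 ← R3 − 1/10·R2.
R4 ← R4 + 2·R2.
R3 ← R3 / (-1129/740).
R1 ← R1 − 24/37·R3.
R2 ← R2 − 28/37·R3.
R4 ← R4 − 130/37·R3.
R4 ← R4 / (-30975/4516).
R1 ← R1 + 648/1129·R4.
R2 ← R2 + 1885/1129·R4.
R3 ← R3 − 2128/1129·R4.
Reading off the reduced rows gives x1 = -1, x2 = 4/3, x3 = 1/3, x4 = 7/3.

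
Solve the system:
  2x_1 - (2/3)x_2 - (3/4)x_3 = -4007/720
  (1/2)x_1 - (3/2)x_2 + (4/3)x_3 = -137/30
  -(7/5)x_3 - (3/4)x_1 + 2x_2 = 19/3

Row-reduce the augmented matrix:
R1 ← R1 / (2).
R2 ← R2 − 1/2·R1.
R3 ← R3 + 3/4·R1.
R2 ← R2 / (-4/3).
R1 ← R1 + 1/3·R2.
R3 ← R3 − 7/4·R2.
R3 ← R3 / (403/1280).
R1 ← R1 + 145/192·R3.
R2 ← R2 + 73/64·R3.
Reading off the reduced rows gives x_1 = -9/5, x_2 = 8/3, x_3 = 1/4.

x_1 = -9/5, x_2 = 8/3, x_3 = 1/4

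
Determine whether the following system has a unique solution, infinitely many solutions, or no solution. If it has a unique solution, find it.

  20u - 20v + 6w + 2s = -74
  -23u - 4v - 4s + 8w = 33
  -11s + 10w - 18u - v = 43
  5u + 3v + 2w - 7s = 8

Row-reduce:
R1 ← R1 / (20).
R2 ← R2 + 23·R1.
R3 ← R3 + 18·R1.
R4 ← R4 − 5·R1.
R2 ← R2 / (-27).
R1 ← R1 + 1·R2.
R3 ← R3 + 19·R2.
R4 ← R4 − 8·R2.
R3 ← R3 / (1327/270).
R1 ← R1 + 34/135·R3.
R2 ← R2 + 149/270·R3.
R4 ← R4 − 1327/270·R3.
Row 4 reduces to 0 = -2, a contradiction. The system is inconsistent.

no solution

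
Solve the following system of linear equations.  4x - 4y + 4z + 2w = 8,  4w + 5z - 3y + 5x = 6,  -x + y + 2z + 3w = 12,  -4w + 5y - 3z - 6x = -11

x = -5, y = -5, z = 0, w = 4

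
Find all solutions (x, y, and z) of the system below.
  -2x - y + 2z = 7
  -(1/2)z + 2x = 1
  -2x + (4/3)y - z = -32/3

Row-reduce the augmented matrix:
R1 ← R1 / (-2).
R2 ← R2 − 2·R1.
R3 ← R3 + 2·R1.
R2 ← R2 / (-1).
R1 ← R1 − 1/2·R2.
R3 ← R3 − 7/3·R2.
R3 ← R3 / (1/2).
R1 ← R1 + 1/4·R3.
R2 ← R2 + 3/2·R3.
Reading off the reduced rows gives x = 1, y = -5, z = 2.

x = 1, y = -5, z = 2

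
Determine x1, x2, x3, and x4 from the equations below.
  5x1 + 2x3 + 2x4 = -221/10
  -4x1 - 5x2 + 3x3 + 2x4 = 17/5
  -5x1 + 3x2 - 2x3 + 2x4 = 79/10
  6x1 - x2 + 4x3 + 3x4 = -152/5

Row-reduce the augmented matrix:
R1 ← R1 / (5).
R2 ← R2 + 4·R1.
R3 ← R3 + 5·R1.
R4 ← R4 − 6·R1.
R2 ← R2 / (-5).
R3 ← R3 − 3·R2.
R4 ← R4 + 1·R2.
R3 ← R3 / (69/25).
R1 ← R1 − 2/5·R3.
R2 ← R2 + 23/25·R3.
R4 ← R4 − 17/25·R3.
R4 ← R4 / (-113/69).
R1 ← R1 + 34/69·R4.
R2 ← R2 − 4/3·R4.
R3 ← R3 − 154/69·R4.
Reading off the reduced rows gives x1 = -5/2, x2 = -1, x3 = -2, x4 = -14/5.

x1 = -5/2, x2 = -1, x3 = -2, x4 = -14/5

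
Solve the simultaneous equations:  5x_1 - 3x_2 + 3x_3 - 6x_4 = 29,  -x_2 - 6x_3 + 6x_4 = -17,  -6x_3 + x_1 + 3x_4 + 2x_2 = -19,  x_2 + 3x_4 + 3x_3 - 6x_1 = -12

Row-reduce:
R1 ← R1 / (5).
R3 ← R3 − 1·R1.
R4 ← R4 + 6·R1.
R2 ← R2 / (-1).
R1 ← R1 + 3/5·R2.
R3 ← R3 − 13/5·R2.
R4 ← R4 + 13/5·R2.
R3 ← R3 / (-111/5).
R1 ← R1 − 21/5·R3.
R2 ← R2 − 6·R3.
R4 ← R4 − 111/5·R3.
Row 4 reduces to 0 = -2, a contradiction. The system is inconsistent.

no solution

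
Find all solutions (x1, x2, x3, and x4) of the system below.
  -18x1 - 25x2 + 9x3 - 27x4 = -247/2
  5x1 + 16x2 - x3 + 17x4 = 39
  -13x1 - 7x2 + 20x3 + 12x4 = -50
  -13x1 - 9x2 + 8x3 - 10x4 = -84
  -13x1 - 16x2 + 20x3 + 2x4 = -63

no solution

Row-reduce:
R1 ← R1 / (-18).
R2 ← R2 − 5·R1.
R3 ← R3 + 13·R1.
R4 ← R4 + 13·R1.
R5 ← R5 + 13·R1.
R2 ← R2 / (163/18).
R1 ← R1 − 25/18·R2.
R3 ← R3 − 199/18·R2.
R4 ← R4 − 163/18·R2.
R5 ← R5 − 37/18·R2.
R3 ← R3 / (1902/163).
R1 ← R1 + 119/163·R3.
R2 ← R2 − 27/163·R3.
R5 ← R5 − 2145/163·R3.
Swap R4 and R5.
R4 ← R4 / (-983/317).
R1 ← R1 − 1225/951·R4.
R2 ← R2 − 243/317·R4.
R3 ← R3 − 1622/951·R4.
Row 5 reduces to 0 = 1/2, a contradiction. The system is inconsistent.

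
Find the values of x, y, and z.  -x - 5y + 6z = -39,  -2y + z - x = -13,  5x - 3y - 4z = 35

x = 5, y = 2, z = -4

Row-reduce the augmented matrix:
R1 ← R1 / (-1).
R2 ← R2 + 1·R1.
R3 ← R3 − 5·R1.
R2 ← R2 / (3).
R1 ← R1 − 5·R2.
R3 ← R3 + 28·R2.
R3 ← R3 / (-62/3).
R1 ← R1 − 7/3·R3.
R2 ← R2 + 5/3·R3.
Reading off the reduced rows gives x = 5, y = 2, z = -4.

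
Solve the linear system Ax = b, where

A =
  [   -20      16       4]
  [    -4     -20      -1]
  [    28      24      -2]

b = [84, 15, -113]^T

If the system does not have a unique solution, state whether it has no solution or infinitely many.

no solution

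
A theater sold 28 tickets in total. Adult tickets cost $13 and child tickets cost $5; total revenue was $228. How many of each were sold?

adult tickets: 11, child tickets: 17

Let a = adult tickets, c = child tickets.
  a + c = 28
  5c + 13a = 228
From equation 1: a = 28 − c.
Substitute into equation 2 and solve: c = 17.
Then a = 11.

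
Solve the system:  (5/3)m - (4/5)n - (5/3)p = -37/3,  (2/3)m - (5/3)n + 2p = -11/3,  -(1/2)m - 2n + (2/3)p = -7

m = -2, n = 5, p = 3

Row-reduce the augmented matrix:
R1 ← R1 / (5/3).
R2 ← R2 − 2/3·R1.
R3 ← R3 + 1/2·R1.
R2 ← R2 / (-101/75).
R1 ← R1 + 12/25·R2.
R3 ← R3 + 56/25·R2.
R3 ← R3 / (-2587/606).
R1 ← R1 + 197/101·R3.
R2 ← R2 + 200/101·R3.
Reading off the reduced rows gives m = -2, n = 5, p = 3.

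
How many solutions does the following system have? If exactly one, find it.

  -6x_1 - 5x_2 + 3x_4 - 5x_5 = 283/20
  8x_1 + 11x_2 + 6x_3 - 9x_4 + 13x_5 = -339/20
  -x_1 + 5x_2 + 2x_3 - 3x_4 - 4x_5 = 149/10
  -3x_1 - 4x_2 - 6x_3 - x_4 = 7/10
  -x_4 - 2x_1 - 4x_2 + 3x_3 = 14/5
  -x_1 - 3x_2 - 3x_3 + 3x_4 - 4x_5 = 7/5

Row-reduce the augmented matrix:
R1 ← R1 / (-6).
R2 ← R2 − 8·R1.
R3 ← R3 + 1·R1.
R4 ← R4 + 3·R1.
R5 ← R5 + 2·R1.
R6 ← R6 + 1·R1.
R2 ← R2 / (13/3).
R1 ← R1 − 5/6·R2.
R3 ← R3 − 35/6·R2.
R4 ← R4 + 3/2·R2.
R5 ← R5 + 7/3·R2.
R6 ← R6 + 13/6·R2.
R3 ← R3 / (-79/13).
R1 ← R1 + 15/13·R3.
R2 ← R2 − 18/13·R3.
R4 ← R4 + 51/13·R3.
R5 ← R5 − 81/13·R3.
R4 ← R4 / (-499/79).
R1 ← R1 + 12/79·R4.
R2 ← R2 + 33/79·R4.
R3 ← R3 + 42/79·R4.
R5 ← R5 + 109/79·R4.
R5 ← R5 / (-4783/499).
R1 ← R1 − 769/499·R5.
R2 ← R2 + 1004/499·R5.
R3 ← R3 − 446/499·R5.
R4 ← R4 + 967/499·R5.
R6 reduces to 0 = 0, so the extra equation is consistent.
Reading off the reduced rows gives x_1 = -12/5, x_2 = 1, x_3 = 1/2, x_4 = -1/2, x_5 = -5/4.

x_1 = -12/5, x_2 = 1, x_3 = 1/2, x_4 = -1/2, x_5 = -5/4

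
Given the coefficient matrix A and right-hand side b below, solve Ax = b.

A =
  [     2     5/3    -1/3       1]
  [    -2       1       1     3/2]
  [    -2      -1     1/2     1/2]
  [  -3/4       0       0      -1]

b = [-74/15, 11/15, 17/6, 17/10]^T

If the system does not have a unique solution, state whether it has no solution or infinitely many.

Row-reduce the augmented matrix:
R1 ← R1 / (2).
R2 ← R2 + 2·R1.
R3 ← R3 + 2·R1.
R4 ← R4 + 3/4·R1.
R2 ← R2 / (8/3).
R1 ← R1 − 5/6·R2.
R3 ← R3 − 2/3·R2.
R4 ← R4 − 5/8·R2.
Swap R3 and R4.
R3 ← R3 / (-9/32).
R1 ← R1 + 3/8·R3.
R2 ← R2 − 1/4·R3.
R4 ← R4 / (7/8).
R1 ← R1 − 4/3·R4.
R2 ← R2 + 5/36·R4.
R3 ← R3 − 155/36·R4.
Reading off the reduced rows gives x_1 = -2/3, x_2 = -1, x_3 = 11/5, x_4 = -6/5.

x_1 = -2/3, x_2 = -1, x_3 = 11/5, x_4 = -6/5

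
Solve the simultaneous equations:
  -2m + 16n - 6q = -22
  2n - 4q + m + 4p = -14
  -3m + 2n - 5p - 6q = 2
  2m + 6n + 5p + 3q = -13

infinitely many solutions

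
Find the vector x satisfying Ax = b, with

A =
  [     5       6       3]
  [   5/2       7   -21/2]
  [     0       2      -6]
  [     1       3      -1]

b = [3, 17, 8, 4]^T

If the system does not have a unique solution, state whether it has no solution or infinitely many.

no solution

Row-reduce:
R1 ← R1 / (5).
R2 ← R2 − 5/2·R1.
R4 ← R4 − 1·R1.
R2 ← R2 / (4).
R1 ← R1 − 6/5·R2.
R3 ← R3 − 2·R2.
R4 ← R4 − 9/5·R2.
Swap R3 and R4.
R3 ← R3 / (19/5).
R1 ← R1 − 21/5·R3.
R2 ← R2 + 3·R3.
Row 4 reduces to 0 = 1/4, a contradiction. The system is inconsistent.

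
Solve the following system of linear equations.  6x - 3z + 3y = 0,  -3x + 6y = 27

infinitely many solutions

Row-reduce:
R1 ← R1 / (6).
R2 ← R2 + 3·R1.
R2 ← R2 / (15/2).
R1 ← R1 − 1/2·R2.
Rank is 2 with 3 unknowns, leaving z free.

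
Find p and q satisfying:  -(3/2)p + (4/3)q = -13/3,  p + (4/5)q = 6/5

From equation 2: p = 6/5 − 4/5·q.
Substitute into equation 1 and solve: q = -1.
Then p = 2.

p = 2, q = -1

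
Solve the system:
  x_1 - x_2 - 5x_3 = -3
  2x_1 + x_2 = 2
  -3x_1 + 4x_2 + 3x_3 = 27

x_1 = -2, x_2 = 6, x_3 = -1

Row-reduce the augmented matrix:
R2 ← R2 − 2·R1.
R3 ← R3 + 3·R1.
R2 ← R2 / (3).
R1 ← R1 + 1·R2.
R3 ← R3 − 1·R2.
R3 ← R3 / (-46/3).
R1 ← R1 + 5/3·R3.
R2 ← R2 − 10/3·R3.
Reading off the reduced rows gives x_1 = -2, x_2 = 6, x_3 = -1.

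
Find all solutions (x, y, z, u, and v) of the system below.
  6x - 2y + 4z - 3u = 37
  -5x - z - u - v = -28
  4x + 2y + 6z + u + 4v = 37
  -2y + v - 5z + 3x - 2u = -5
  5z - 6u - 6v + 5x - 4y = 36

x = 5, y = 1, z = 3, u = 1, v = -1

Row-reduce the augmented matrix:
R1 ← R1 / (6).
R2 ← R2 + 5·R1.
R3 ← R3 − 4·R1.
R4 ← R4 − 3·R1.
R5 ← R5 − 5·R1.
R2 ← R2 / (-5/3).
R1 ← R1 + 1/3·R2.
R3 ← R3 − 10/3·R2.
R4 ← R4 + 1·R2.
R5 ← R5 + 7/3·R2.
R3 ← R3 / (8).
R1 ← R1 − 1/5·R3.
R2 ← R2 + 7/5·R3.
R4 ← R4 + 42/5·R3.
R5 ← R5 + 8/5·R3.
R4 ← R4 / (-13/5).
R1 ← R1 − 3/10·R4.
R2 ← R2 − 7/5·R4.
R3 ← R3 + 1/2·R4.
R5 ← R5 − 3/5·R4.
R5 ← R5 / (-87/26).
R1 ← R1 − 15/26·R5.
R2 ← R2 − 153/52·R5.
R3 ← R3 + 6/13·R5.
R4 ← R4 + 37/26·R5.
Reading off the reduced rows gives x = 5, y = 1, z = 3, u = 1, v = -1.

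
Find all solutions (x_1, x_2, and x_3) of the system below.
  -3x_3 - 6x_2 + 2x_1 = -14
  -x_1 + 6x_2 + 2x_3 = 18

Row-reduce:
R1 ← R1 / (2).
R2 ← R2 + 1·R1.
R2 ← R2 / (3).
R1 ← R1 + 3·R2.
Rank is 2 with 3 unknowns, leaving x_3 free.

infinitely many solutions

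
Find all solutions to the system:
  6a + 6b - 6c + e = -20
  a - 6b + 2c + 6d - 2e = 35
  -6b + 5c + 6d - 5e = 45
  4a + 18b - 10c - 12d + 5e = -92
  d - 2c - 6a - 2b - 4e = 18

no solution

Row-reduce:
R1 ← R1 / (6).
R2 ← R2 − 1·R1.
R4 ← R4 − 4·R1.
R5 ← R5 + 6·R1.
R2 ← R2 / (-7).
R1 ← R1 − 1·R2.
R3 ← R3 + 6·R2.
R4 ← R4 − 14·R2.
R5 ← R5 − 4·R2.
R3 ← R3 / (17/7).
R1 ← R1 + 4/7·R3.
R2 ← R2 + 3/7·R3.
R5 ← R5 + 44/7·R3.
Swap R4 and R5.
R4 ← R4 / (113/17).
R1 ← R1 − 18/17·R4.
R2 ← R2 + 12/17·R4.
R3 ← R3 − 6/17·R4.
Row 5 reduces to 0 = -2, a contradiction. The system is inconsistent.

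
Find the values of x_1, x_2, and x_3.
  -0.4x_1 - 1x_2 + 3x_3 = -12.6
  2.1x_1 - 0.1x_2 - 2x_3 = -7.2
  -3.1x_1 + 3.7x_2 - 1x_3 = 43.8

Row-reduce the augmented matrix:
R1 ← R1 / (-2/5).
R2 ← R2 − 21/10·R1.
R3 ← R3 + 31/10·R1.
R2 ← R2 / (-107/20).
R1 ← R1 − 5/2·R2.
R3 ← R3 − 229/20·R2.
R3 ← R3 / (554/107).
R1 ← R1 + 115/107·R3.
R2 ← R2 + 275/107·R3.
Reading off the reduced rows gives x_1 = -6, x_2 = 6, x_3 = -3.

x_1 = -6, x_2 = 6, x_3 = -3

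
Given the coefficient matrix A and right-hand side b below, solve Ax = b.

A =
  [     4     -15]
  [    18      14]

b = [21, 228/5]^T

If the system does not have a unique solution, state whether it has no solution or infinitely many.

Row-reduce the augmented matrix:
R1 ← R1 / (4).
R2 ← R2 − 18·R1.
R2 ← R2 / (163/2).
R1 ← R1 + 15/4·R2.
Reading off the reduced rows gives x_1 = 3, x_2 = -3/5.

x_1 = 3, x_2 = -3/5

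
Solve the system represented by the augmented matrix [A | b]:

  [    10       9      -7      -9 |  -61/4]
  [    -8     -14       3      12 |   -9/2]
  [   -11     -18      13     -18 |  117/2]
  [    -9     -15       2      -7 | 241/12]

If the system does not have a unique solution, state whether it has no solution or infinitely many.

Row-reduce the augmented matrix:
R1 ← R1 / (10).
R2 ← R2 + 8·R1.
R3 ← R3 + 11·R1.
R4 ← R4 + 9·R1.
R2 ← R2 / (-34/5).
R1 ← R1 − 9/10·R2.
R3 ← R3 + 81/10·R2.
R4 ← R4 + 69/10·R2.
R3 ← R3 / (571/68).
R1 ← R1 + 71/68·R3.
R2 ← R2 − 13/34·R3.
R4 ← R4 + 113/68·R3.
R4 ← R4 / (-15202/571).
R1 ← R1 + 2538/571·R4.
R2 ← R2 − 471/571·R4.
R3 ← R3 + 2286/571·R4.
Reading off the reduced rows gives x_1 = -2, x_2 = 3/4, x_3 = 2, x_4 = -4/3.

x_1 = -2, x_2 = 3/4, x_3 = 2, x_4 = -4/3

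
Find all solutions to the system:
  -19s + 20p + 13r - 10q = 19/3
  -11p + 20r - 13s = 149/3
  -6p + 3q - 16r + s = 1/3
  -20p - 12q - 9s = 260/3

Row-reduce the augmented matrix:
R1 ← R1 / (20).
R2 ← R2 + 11·R1.
R3 ← R3 + 6·R1.
R4 ← R4 + 20·R1.
R2 ← R2 / (-11/2).
R1 ← R1 + 1/2·R2.
R4 ← R4 + 22·R2.
R3 ← R3 / (-121/10).
R1 ← R1 + 20/11·R3.
R2 ← R2 + 543/110·R3.
R4 ← R4 + 478/5·R3.
R4 ← R4 / (12455/121).
R1 ← R1 − 2513/1331·R4.
R2 ← R2 − 8227/1331·R4.
R3 ← R3 − 47/121·R4.
Reading off the reduced rows gives p = -7/3, q = -7/3, r = 1/3, s = -4/3.

p = -7/3, q = -7/3, r = 1/3, s = -4/3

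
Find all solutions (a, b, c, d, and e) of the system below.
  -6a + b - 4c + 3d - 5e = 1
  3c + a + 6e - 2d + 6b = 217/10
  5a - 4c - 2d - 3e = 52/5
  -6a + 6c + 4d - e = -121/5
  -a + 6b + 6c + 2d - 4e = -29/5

a = 0, b = 3, c = -5/2, d = -2, e = 6/5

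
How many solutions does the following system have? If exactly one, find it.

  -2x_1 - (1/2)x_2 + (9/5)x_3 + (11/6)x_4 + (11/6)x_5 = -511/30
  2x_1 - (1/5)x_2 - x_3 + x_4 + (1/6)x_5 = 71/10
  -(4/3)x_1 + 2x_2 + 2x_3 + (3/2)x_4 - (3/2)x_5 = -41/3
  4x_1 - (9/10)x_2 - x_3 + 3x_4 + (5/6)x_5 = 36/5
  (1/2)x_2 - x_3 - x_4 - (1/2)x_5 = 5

no solution

Row-reduce:
R1 ← R1 / (-2).
R2 ← R2 − 2·R1.
R3 ← R3 + 4/3·R1.
R4 ← R4 − 4·R1.
R2 ← R2 / (-7/10).
R1 ← R1 − 1/4·R2.
R3 ← R3 − 7/3·R2.
R4 ← R4 + 19/10·R2.
R5 ← R5 − 1/2·R2.
R3 ← R3 / (52/15).
R1 ← R1 + 43/70·R3.
R2 ← R2 + 8/7·R3.
R4 ← R4 − 3/7·R3.
R5 ← R5 + 3/7·R3.
R4 ← R4 / (-4861/2184).
R1 ← R1 − 2647/1456·R4.
R2 ← R2 + 230/273·R4.
R3 ← R3 − 875/312·R4.
R5 ← R5 − 4861/2184·R4.
Row 5 reduces to 0 = -2, a contradiction. The system is inconsistent.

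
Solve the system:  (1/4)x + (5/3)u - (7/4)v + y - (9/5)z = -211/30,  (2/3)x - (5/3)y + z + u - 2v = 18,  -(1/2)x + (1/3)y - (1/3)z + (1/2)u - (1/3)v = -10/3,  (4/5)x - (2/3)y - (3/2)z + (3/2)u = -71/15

infinitely many solutions

Row-reduce:
R1 ← R1 / (1/4).
R2 ← R2 − 2/3·R1.
R3 ← R3 + 1/2·R1.
R4 ← R4 − 4/5·R1.
R2 ← R2 / (-13/3).
R1 ← R1 − 4·R2.
R3 ← R3 − 7/3·R2.
R4 ← R4 + 58/15·R2.
R3 ← R3 / (-158/195).
R1 ← R1 + 24/13·R3.
R2 ← R2 + 87/65·R3.
R4 ← R4 + 119/130·R3.
R4 ← R4 / (-85183/28440).
R1 ← R1 + 242/237·R4.
R2 ← R2 + 2345/948·R4.
R3 ← R3 + 2315/948·R4.
Rank is 4 with 5 unknowns, leaving v free.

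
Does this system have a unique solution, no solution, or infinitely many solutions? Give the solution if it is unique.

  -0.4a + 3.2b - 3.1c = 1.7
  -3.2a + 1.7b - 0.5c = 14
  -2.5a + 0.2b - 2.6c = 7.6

a = -4, b = 1, c = 1

Row-reduce the augmented matrix:
R1 ← R1 / (-2/5).
R2 ← R2 + 16/5·R1.
R3 ← R3 + 5/2·R1.
R2 ← R2 / (-239/10).
R1 ← R1 + 8·R2.
R3 ← R3 + 99/5·R2.
R3 ← R3 / (-32087/9560).
R1 ← R1 + 367/956·R3.
R2 ← R2 + 243/239·R3.
Reading off the reduced rows gives a = -4, b = 1, c = 1.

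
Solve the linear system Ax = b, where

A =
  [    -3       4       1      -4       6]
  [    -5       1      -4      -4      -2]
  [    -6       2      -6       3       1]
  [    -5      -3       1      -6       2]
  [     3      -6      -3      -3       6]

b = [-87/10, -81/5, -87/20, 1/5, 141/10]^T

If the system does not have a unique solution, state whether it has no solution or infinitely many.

x_1 = 0, x_2 = -5/2, x_3 = 1, x_4 = 9/5, x_5 = 5/4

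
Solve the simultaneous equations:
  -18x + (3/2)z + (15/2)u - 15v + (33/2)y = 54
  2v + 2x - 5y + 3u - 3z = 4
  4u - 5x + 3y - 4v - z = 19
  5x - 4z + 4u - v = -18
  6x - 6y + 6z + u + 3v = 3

Row-reduce:
R1 ← R1 / (-18).
R2 ← R2 − 2·R1.
R3 ← R3 + 5·R1.
R4 ← R4 − 5·R1.
R5 ← R5 − 6·R1.
R2 ← R2 / (-19/6).
R1 ← R1 + 11/12·R2.
R3 ← R3 + 19/12·R2.
R4 ← R4 − 55/12·R2.
R5 ← R5 + 1/2·R2.
Swap R3 and R4.
R3 ← R3 / (-146/19).
R1 ← R1 − 14/19·R3.
R2 ← R2 − 17/19·R3.
R5 ← R5 − 132/19·R3.
Swap R4 and R5.
R4 ← R4 / (979/73).
R1 ← R1 + 30/73·R4.
R2 ← R2 − 21/146·R4.
R3 ← R3 + 221/146·R4.
Row 5 reduces to 0 = -1, a contradiction. The system is inconsistent.

no solution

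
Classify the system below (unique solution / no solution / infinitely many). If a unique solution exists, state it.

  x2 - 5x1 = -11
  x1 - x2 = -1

Row-reduce the augmented matrix:
R1 ← R1 / (-5).
R2 ← R2 − 1·R1.
R2 ← R2 / (-4/5).
R1 ← R1 + 1/5·R2.
Reading off the reduced rows gives x1 = 3, x2 = 4.

x1 = 3, x2 = 4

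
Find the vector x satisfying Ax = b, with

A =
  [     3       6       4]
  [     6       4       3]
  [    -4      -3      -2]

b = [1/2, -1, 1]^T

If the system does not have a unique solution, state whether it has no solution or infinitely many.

Row-reduce the augmented matrix:
R1 ← R1 / (3).
R2 ← R2 − 6·R1.
R3 ← R3 + 4·R1.
R2 ← R2 / (-8).
R1 ← R1 − 2·R2.
R3 ← R3 − 5·R2.
R3 ← R3 / (5/24).
R1 ← R1 − 1/12·R3.
R2 ← R2 − 5/8·R3.
Reading off the reduced rows gives x_1 = -1/2, x_2 = -1, x_3 = 2.

x_1 = -1/2, x_2 = -1, x_3 = 2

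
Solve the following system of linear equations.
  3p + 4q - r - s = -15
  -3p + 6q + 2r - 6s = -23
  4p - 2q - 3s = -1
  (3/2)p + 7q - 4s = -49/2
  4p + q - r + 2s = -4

Row-reduce:
R1 ← R1 / (3).
R2 ← R2 + 3·R1.
R3 ← R3 − 4·R1.
R4 ← R4 − 3/2·R1.
R5 ← R5 − 4·R1.
R2 ← R2 / (10).
R1 ← R1 − 4/3·R2.
R3 ← R3 + 22/3·R2.
R4 ← R4 − 5·R2.
R5 ← R5 + 13/3·R2.
R3 ← R3 / (31/15).
R1 ← R1 + 7/15·R3.
R2 ← R2 − 1/10·R3.
R5 ← R5 − 23/30·R3.
Swap R4 and R5.
R4 ← R4 / (175/62).
R1 ← R1 + 29/31·R4.
R2 ← R2 + 23/62·R4.
R3 ← R3 + 102/31·R4.
Row 5 reduces to 0 = 2, a contradiction. The system is inconsistent.

no solution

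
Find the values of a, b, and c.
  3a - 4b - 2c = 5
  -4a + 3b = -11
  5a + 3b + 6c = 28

a = 5, b = 3, c = -1

Row-reduce the augmented matrix:
R1 ← R1 / (3).
R2 ← R2 + 4·R1.
R3 ← R3 − 5·R1.
R2 ← R2 / (-7/3).
R1 ← R1 + 4/3·R2.
R3 ← R3 − 29/3·R2.
R3 ← R3 / (-12/7).
R1 ← R1 − 6/7·R3.
R2 ← R2 − 8/7·R3.
Reading off the reduced rows gives a = 5, b = 3, c = -1.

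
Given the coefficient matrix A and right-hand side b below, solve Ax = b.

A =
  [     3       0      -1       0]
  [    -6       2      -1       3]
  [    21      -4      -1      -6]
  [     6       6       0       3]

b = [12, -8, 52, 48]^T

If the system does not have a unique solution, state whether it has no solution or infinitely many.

infinitely many solutions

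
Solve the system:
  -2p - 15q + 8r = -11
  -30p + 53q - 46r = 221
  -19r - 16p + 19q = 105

Row-reduce:
R1 ← R1 / (-2).
R2 ← R2 + 30·R1.
R3 ← R3 + 16·R1.
R2 ← R2 / (278).
R1 ← R1 − 15/2·R2.
R3 ← R3 − 139·R2.
Rank is 2 with 3 unknowns, leaving r free.

infinitely many solutions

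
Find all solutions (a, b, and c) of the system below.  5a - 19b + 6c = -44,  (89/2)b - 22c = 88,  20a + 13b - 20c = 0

infinitely many solutions

Row-reduce:
R1 ← R1 / (5).
R3 ← R3 − 20·R1.
R2 ← R2 / (89/2).
R1 ← R1 + 19/5·R2.
R3 ← R3 − 89·R2.
Rank is 2 with 3 unknowns, leaving c free.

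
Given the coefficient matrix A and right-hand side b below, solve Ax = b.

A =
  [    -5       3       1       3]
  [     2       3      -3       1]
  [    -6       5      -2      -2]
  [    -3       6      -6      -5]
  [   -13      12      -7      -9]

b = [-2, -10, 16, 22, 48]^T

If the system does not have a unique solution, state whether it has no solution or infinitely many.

no solution

Row-reduce:
R1 ← R1 / (-5).
R2 ← R2 − 2·R1.
R3 ← R3 + 6·R1.
R4 ← R4 + 3·R1.
R5 ← R5 + 13·R1.
R2 ← R2 / (21/5).
R1 ← R1 + 3/5·R2.
R3 ← R3 − 7/5·R2.
R4 ← R4 − 21/5·R2.
R5 ← R5 − 21/5·R2.
R3 ← R3 / (-7/3).
R1 ← R1 + 4/7·R3.
R2 ← R2 + 13/21·R3.
R4 ← R4 + 4·R3.
R5 ← R5 + 7·R3.
R4 ← R4 / (13/7).
R1 ← R1 − 62/49·R4.
R2 ← R2 − 108/49·R4.
R3 ← R3 − 19/7·R4.
Row 5 reduces to 0 = -2, a contradiction. The system is inconsistent.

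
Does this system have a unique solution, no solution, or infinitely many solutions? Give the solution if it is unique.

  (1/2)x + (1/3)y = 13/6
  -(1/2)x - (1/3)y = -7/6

no solution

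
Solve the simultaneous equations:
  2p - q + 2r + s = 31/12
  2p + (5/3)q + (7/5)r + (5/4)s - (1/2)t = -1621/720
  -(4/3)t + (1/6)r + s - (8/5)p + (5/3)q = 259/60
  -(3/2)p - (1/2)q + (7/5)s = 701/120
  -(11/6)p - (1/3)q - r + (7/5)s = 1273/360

p = -11/4, q = -4/3, r = 3, s = 3/4, t = -2/3

Row-reduce the augmented matrix:
R1 ← R1 / (2).
R2 ← R2 − 2·R1.
R3 ← R3 + 8/5·R1.
R4 ← R4 + 3/2·R1.
R5 ← R5 + 11/6·R1.
R2 ← R2 / (8/3).
R1 ← R1 + 1/2·R2.
R3 ← R3 − 13/15·R2.
R4 ← R4 + 5/4·R2.
R5 ← R5 + 5/4·R2.
R3 ← R3 / (1177/600).
R1 ← R1 − 71/80·R3.
R2 ← R2 + 9/40·R3.
R4 ← R4 − 39/32·R3.
R5 ← R5 − 53/96·R3.
R4 ← R4 / (20533/17120).
R1 ← R1 + 395/1712·R4.
R2 ← R2 − 249/856·R4.
R3 ← R3 − 375/428·R4.
R5 ← R5 − 100159/51360·R4.
R5 ← R5 / (-478745/677589).
R1 ← R1 − 119890/225863·R5.
R2 ← R2 + 99690/225863·R5.
R3 ← R3 + 216160/225863·R5.
R4 ← R4 − 92850/225863·R5.
Reading off the reduced rows gives p = -11/4, q = -4/3, r = 3, s = 3/4, t = -2/3.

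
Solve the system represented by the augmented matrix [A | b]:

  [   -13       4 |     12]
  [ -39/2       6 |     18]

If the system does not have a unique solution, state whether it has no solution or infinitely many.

infinitely many solutions

Row-reduce:
R1 ← R1 / (-13).
R2 ← R2 + 39/2·R1.
Rank is 1 with 2 unknowns, leaving x_2 free.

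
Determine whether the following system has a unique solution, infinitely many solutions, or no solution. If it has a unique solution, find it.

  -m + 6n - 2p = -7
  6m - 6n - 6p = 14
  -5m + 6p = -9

m = 3, n = -1/3, p = 1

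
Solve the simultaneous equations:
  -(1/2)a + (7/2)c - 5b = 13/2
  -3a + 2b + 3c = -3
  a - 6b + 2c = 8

infinitely many solutions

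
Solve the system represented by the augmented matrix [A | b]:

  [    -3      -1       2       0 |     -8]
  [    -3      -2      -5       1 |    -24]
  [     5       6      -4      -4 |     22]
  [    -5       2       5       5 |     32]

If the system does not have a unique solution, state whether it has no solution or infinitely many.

x_1 = 2, x_2 = 6, x_3 = 2, x_4 = 4

Row-reduce the augmented matrix:
R1 ← R1 / (-3).
R2 ← R2 + 3·R1.
R3 ← R3 − 5·R1.
R4 ← R4 + 5·R1.
R2 ← R2 / (-1).
R1 ← R1 − 1/3·R2.
R3 ← R3 − 13/3·R2.
R4 ← R4 − 11/3·R2.
R3 ← R3 / (-31).
R1 ← R1 + 3·R3.
R2 ← R2 − 7·R3.
R4 ← R4 + 24·R3.
R4 ← R4 / (782/93).
R1 ← R1 − 28/93·R4.
R2 ← R2 + 86/93·R4.
R3 ← R3 + 1/93·R4.
Reading off the reduced rows gives x_1 = 2, x_2 = 6, x_3 = 2, x_4 = 4.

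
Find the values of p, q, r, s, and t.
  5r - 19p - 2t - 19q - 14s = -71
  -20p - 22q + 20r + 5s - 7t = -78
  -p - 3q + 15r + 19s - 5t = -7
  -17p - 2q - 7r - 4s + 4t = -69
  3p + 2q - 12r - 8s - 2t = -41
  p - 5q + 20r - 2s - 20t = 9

Row-reduce the augmented matrix:
R1 ← R1 / (-19).
R2 ← R2 + 20·R1.
R3 ← R3 + 1·R1.
R4 ← R4 + 17·R1.
R5 ← R5 − 3·R1.
R6 ← R6 − 1·R1.
R2 ← R2 / (-2).
R1 ← R1 − 1·R2.
R3 ← R3 + 2·R2.
R4 ← R4 − 15·R2.
R5 ← R5 + 1·R2.
R6 ← R6 + 6·R2.
Swap R3 and R4.
R3 ← R3 / (1882/19).
R1 ← R1 − 135/19·R3.
R2 ← R2 + 140/19·R3.
R5 ← R5 + 353/19·R3.
R6 ← R6 + 455/19·R3.
Swap R4 and R5.
R4 ← R4 / (34949/3764).
R1 ← R1 + 2351/3764·R4.
R2 ← R2 − 3345/1882·R4.
R3 ← R3 − 5949/3764·R4.
R6 ← R6 + 90707/3764·R4.
Swap R5 and R6.
R5 ← R5 / (-964868/34949).
R1 ← R1 + 17662/34949·R5.
R2 ← R2 − 43064/34949·R5.
R3 ← R3 − 22810/34949·R5.
R4 ← R4 + 21335/34949·R5.
R6 reduces to 0 = 0, so the extra equation is consistent.
Reading off the reduced rows gives p = 3, q = 4, r = 6, s = -3, t = 5.

p = 3, q = 4, r = 6, s = -3, t = 5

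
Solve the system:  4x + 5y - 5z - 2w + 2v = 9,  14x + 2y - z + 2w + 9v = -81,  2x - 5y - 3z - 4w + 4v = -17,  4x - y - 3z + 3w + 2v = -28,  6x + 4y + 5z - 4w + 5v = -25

Row-reduce:
R1 ← R1 / (4).
R2 ← R2 − 14·R1.
R3 ← R3 − 2·R1.
R4 ← R4 − 4·R1.
R5 ← R5 − 6·R1.
R2 ← R2 / (-31/2).
R1 ← R1 − 5/4·R2.
R3 ← R3 + 15/2·R2.
R4 ← R4 + 6·R2.
R5 ← R5 + 7/2·R2.
R3 ← R3 / (-263/31).
R1 ← R1 − 5/62·R3.
R2 ← R2 + 33/31·R3.
R4 ← R4 + 136/31·R3.
R5 ← R5 − 272/31·R3.
R4 ← R4 / (1399/263).
R1 ← R1 − 41/263·R4.
R2 ← R2 − 90/263·R4.
R3 ← R3 − 228/263·R4.
R5 ← R5 + 2798/263·R4.
Rank is 4 with 5 unknowns, leaving v free.

infinitely many solutions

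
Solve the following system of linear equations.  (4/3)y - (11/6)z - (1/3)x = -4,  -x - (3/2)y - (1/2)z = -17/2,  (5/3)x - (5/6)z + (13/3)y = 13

Row-reduce:
R1 ← R1 / (-1/3).
R2 ← R2 + 1·R1.
R3 ← R3 − 5/3·R1.
R2 ← R2 / (-11/2).
R1 ← R1 + 4·R2.
R3 ← R3 − 11·R2.
Rank is 2 with 3 unknowns, leaving z free.

infinitely many solutions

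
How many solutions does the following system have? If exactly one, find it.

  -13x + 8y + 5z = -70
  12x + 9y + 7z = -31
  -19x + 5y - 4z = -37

Row-reduce the augmented matrix:
R1 ← R1 / (-13).
R2 ← R2 − 12·R1.
R3 ← R3 + 19·R1.
R2 ← R2 / (213/13).
R1 ← R1 + 8/13·R2.
R3 ← R3 + 87/13·R2.
R3 ← R3 / (-466/71).
R1 ← R1 − 11/213·R3.
R2 ← R2 − 151/213·R3.
Reading off the reduced rows gives x = 2, y = -3, z = -4.

x = 2, y = -3, z = -4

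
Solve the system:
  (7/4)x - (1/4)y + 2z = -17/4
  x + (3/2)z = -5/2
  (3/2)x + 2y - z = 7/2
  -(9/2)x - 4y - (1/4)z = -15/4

no solution

Row-reduce:
R1 ← R1 / (7/4).
R2 ← R2 − 1·R1.
R3 ← R3 − 3/2·R1.
R4 ← R4 + 9/2·R1.
R2 ← R2 / (1/7).
R1 ← R1 + 1/7·R2.
R3 ← R3 − 31/14·R2.
R4 ← R4 + 65/14·R2.
R3 ← R3 / (-33/4).
R1 ← R1 − 3/2·R3.
R2 ← R2 − 5/2·R3.
R4 ← R4 − 33/2·R3.
Row 4 reduces to 0 = -1/2, a contradiction. The system is inconsistent.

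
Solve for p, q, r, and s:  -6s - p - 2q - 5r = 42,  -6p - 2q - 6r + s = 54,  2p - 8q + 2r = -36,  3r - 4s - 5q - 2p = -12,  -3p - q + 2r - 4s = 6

Row-reduce the augmented matrix:
R1 ← R1 / (-1).
R2 ← R2 + 6·R1.
R3 ← R3 − 2·R1.
R4 ← R4 + 2·R1.
R5 ← R5 + 3·R1.
R2 ← R2 / (10).
R1 ← R1 − 2·R2.
R3 ← R3 + 12·R2.
R4 ← R4 + 1·R2.
R5 ← R5 − 5·R2.
R3 ← R3 / (104/5).
R1 ← R1 − 1/5·R3.
R2 ← R2 − 12/5·R3.
R4 ← R4 − 77/5·R3.
R5 ← R5 − 5·R3.
R4 ← R4 / (-639/52).
R1 ← R1 + 89/52·R4.
R2 ← R2 + 1/26·R4.
R3 ← R3 − 81/52·R4.
R5 ← R5 + 639/52·R4.
R5 reduces to 0 = 0, so the extra equation is consistent.
Reading off the reduced rows gives p = -4, q = 2, r = -6, s = -2.

p = -4, q = 2, r = -6, s = -2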